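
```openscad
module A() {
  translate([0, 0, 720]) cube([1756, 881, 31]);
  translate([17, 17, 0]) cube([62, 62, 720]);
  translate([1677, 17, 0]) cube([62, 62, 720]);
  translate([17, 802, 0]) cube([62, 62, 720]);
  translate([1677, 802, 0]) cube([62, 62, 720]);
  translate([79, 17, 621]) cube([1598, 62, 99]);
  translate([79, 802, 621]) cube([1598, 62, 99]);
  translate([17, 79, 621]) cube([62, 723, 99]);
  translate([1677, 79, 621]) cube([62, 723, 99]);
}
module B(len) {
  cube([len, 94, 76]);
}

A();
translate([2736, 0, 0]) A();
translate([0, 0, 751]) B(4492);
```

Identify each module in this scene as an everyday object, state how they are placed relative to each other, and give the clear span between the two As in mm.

Second table starts at x = 2736; first ends at x = 1756; clear span = 2736 − 1756 = 980 mm.

A is a table. B is a beam. A beam spans the tops of two tables. The clear span between the two tables is 980 mm.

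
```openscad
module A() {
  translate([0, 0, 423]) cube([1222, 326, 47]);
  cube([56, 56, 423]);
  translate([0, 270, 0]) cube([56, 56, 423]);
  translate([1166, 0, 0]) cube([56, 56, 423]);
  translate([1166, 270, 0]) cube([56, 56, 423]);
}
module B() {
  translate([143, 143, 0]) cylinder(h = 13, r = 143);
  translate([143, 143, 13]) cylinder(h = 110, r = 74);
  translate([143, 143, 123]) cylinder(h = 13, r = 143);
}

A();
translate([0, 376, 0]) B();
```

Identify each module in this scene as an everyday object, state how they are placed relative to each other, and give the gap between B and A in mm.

The spool's nearest face is 50 mm from the bench's +y face.

A is a bench. B is a spool. The spool is on the floor beside the bench on its +y side. The gap between the spool and the bench is 50 mm.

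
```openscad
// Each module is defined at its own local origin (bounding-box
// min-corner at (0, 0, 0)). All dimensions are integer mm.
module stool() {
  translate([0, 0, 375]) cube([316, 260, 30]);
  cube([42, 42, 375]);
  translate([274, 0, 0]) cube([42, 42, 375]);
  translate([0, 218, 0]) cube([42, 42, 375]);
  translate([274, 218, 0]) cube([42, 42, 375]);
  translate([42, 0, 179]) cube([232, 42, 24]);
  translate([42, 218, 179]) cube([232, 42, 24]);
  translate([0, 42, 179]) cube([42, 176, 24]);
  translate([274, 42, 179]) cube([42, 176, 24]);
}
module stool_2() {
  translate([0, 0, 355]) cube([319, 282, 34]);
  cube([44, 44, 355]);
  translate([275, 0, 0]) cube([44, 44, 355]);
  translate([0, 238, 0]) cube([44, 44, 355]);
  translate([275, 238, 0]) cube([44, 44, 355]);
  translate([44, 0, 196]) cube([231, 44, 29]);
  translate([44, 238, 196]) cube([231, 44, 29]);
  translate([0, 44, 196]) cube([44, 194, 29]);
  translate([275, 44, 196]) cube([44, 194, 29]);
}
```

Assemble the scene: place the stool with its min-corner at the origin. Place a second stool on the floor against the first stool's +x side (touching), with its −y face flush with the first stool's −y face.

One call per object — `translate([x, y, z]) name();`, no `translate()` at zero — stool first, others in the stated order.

stool();
translate([316, 0, 0]) stool_2();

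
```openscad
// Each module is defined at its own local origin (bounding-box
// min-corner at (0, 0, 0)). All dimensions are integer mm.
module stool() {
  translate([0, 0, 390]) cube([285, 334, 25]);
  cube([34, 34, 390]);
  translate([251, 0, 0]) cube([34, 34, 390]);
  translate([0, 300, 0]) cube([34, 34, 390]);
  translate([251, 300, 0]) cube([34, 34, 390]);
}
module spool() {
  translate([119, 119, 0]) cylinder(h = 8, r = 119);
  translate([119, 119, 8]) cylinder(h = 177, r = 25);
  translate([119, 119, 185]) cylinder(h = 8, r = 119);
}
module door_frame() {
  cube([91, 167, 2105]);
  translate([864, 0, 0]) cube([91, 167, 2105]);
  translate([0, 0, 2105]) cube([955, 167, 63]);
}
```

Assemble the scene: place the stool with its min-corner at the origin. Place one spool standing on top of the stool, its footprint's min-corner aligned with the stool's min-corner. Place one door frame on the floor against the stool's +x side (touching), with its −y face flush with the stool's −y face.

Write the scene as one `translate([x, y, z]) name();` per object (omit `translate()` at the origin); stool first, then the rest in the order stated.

stool();
translate([0, 0, 415]) spool();
translate([285, 0, 0]) door_frame();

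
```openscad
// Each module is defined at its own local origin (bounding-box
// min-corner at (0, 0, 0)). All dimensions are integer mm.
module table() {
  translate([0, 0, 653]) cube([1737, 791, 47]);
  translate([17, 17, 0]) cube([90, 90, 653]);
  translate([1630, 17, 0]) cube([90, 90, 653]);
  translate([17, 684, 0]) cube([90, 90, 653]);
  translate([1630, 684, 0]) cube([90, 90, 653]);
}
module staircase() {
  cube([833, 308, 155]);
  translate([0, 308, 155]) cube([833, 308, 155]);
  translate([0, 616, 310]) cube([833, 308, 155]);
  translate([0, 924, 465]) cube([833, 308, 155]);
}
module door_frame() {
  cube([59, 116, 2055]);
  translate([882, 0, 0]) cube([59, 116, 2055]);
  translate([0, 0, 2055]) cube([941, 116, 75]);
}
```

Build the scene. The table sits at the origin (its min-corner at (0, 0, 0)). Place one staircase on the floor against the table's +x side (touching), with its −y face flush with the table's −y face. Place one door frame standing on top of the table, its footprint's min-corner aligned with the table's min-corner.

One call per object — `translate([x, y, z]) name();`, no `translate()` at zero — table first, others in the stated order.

table();
translate([1737, 0, 0]) staircase();
translate([0, 0, 700]) door_frame();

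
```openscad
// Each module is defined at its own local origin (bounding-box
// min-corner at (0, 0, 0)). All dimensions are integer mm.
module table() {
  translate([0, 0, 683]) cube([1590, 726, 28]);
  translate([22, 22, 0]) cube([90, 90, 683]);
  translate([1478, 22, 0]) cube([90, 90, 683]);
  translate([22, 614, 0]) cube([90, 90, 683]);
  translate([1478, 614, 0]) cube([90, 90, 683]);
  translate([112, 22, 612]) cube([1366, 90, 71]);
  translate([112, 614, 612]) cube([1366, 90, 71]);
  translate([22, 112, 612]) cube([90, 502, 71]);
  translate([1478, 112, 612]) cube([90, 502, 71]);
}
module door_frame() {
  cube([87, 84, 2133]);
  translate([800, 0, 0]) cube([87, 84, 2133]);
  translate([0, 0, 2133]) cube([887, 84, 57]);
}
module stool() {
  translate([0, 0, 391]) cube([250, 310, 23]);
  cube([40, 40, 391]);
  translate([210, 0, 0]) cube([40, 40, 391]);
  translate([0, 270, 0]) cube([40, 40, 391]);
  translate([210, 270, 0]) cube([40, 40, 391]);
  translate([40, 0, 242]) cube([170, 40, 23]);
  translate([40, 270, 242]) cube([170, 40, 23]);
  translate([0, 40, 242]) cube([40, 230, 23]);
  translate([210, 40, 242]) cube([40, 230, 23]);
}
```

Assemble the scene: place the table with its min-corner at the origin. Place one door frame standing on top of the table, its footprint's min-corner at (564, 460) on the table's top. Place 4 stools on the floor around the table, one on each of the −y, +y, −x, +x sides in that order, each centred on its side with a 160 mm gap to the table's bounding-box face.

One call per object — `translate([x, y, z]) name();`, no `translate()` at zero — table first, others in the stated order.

table();
translate([564, 460, 711]) door_frame();
translate([670, -470, 0]) stool();
translate([670, 886, 0]) stool();
translate([-410, 208, 0]) stool();
translate([1750, 208, 0]) stool();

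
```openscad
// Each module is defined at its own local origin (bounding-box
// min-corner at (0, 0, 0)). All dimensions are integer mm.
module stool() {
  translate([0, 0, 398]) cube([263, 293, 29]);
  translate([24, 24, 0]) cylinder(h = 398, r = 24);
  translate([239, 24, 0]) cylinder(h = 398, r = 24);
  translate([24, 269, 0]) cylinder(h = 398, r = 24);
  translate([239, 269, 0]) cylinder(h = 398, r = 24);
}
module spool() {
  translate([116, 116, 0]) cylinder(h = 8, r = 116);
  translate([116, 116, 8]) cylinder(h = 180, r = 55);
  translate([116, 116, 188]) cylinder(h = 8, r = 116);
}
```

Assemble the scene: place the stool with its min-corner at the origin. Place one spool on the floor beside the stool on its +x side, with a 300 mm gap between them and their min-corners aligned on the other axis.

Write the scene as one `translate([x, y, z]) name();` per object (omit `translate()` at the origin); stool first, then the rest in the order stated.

stool();
translate([563, 0, 0]) spool();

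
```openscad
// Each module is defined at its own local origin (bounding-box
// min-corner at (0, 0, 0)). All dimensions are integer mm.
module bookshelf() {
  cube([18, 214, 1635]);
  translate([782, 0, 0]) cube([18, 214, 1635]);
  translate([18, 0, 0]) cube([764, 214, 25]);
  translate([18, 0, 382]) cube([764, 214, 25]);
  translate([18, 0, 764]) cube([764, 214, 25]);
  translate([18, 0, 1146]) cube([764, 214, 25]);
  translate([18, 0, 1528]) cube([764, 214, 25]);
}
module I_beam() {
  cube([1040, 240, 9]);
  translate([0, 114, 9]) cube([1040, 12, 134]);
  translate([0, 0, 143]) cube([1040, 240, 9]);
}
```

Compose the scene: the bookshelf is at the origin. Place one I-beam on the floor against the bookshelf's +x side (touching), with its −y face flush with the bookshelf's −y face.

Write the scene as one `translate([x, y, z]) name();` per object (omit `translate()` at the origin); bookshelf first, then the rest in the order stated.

bookshelf();
translate([800, 0, 0]) I_beam();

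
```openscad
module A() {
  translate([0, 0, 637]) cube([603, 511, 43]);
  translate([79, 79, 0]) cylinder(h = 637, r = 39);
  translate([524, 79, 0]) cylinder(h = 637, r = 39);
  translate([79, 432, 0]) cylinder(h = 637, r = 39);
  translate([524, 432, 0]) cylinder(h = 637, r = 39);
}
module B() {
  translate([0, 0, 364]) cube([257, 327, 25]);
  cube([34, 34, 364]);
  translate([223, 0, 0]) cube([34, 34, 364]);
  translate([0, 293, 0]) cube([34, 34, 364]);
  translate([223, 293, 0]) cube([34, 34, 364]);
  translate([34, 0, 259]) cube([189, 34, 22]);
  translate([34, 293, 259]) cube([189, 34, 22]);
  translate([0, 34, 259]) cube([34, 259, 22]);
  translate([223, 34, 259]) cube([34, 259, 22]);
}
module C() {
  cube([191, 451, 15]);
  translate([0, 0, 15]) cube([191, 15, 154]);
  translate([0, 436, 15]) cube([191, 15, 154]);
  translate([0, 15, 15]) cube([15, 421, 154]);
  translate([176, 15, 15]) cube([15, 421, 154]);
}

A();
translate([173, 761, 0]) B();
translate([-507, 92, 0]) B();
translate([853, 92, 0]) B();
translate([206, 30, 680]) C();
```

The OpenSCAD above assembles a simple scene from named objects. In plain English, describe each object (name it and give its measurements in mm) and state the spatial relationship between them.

A is a table with a 603×511 mm rectangular top, 43 mm thick, top surface at z = 680 mm, supported by four round legs of 78 mm diameter, each leg's bounding box inset 40 mm from the nearest pair of top edges, running from the floor.

B is a four-legged stool. The seat is 257×327 mm, 25 mm thick, top at z = 389 mm. It stands on four square legs, each 34×34 mm in cross-section, from z = 0 to the seat underside, each flush with a corner of the seat. Four stretchers, 34 mm wide and 22 mm tall, connect adjacent legs with their undersides at z = 259 mm, each running between the inner faces of the legs it joins and aligned with the legs' outer faces on the other axis.

C is an open storage box with external size 191×451×169 mm and wall thickness 15 mm (the base is also 15 mm thick). The base covers the whole footprint; the four walls stand on the base, with the y-facing walls full-width and the x-facing walls fitting between their inner faces.

Three stools sit around the table at the +y, −x, +x sides. The open box is on top of the table, centred.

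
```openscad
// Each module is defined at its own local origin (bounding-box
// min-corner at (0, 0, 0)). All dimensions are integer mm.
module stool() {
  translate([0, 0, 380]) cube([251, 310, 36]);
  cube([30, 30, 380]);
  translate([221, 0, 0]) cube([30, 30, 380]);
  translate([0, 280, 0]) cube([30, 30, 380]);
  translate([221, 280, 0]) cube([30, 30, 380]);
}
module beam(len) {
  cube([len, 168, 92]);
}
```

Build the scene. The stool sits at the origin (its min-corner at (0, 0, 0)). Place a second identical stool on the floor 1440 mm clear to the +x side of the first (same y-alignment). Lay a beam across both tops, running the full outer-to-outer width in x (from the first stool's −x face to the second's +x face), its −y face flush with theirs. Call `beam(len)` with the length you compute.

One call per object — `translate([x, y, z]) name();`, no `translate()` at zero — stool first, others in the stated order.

stool();
translate([1691, 0, 0]) stool();
translate([0, 0, 416]) beam(1942);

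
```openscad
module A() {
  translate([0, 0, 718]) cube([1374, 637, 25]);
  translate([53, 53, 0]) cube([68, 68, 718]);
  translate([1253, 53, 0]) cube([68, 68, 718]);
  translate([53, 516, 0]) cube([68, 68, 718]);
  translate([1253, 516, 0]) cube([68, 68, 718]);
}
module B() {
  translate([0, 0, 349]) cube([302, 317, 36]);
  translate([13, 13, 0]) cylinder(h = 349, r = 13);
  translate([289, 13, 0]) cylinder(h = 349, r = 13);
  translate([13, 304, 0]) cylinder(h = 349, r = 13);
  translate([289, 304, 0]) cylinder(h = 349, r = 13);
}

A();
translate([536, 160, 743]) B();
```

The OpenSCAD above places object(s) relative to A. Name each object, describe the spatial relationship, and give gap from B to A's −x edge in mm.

A is a table. B is a stool. The stool is on top of the table, centred. The gap from the stool to the table's −x edge is 536 mm.

The stool's min-x is at 536; the table's min-x is 0; gap = 536 mm.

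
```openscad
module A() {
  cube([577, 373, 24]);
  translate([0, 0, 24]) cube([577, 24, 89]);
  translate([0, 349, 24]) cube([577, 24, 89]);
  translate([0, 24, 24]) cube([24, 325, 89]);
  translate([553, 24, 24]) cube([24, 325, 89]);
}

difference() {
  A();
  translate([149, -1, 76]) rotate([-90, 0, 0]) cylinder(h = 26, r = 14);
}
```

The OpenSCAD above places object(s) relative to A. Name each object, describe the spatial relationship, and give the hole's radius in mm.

A is an open box. The open box has a circular hole through its front wall. The hole's radius is 14 mm.

The subtracted cylinder has r = 14 mm.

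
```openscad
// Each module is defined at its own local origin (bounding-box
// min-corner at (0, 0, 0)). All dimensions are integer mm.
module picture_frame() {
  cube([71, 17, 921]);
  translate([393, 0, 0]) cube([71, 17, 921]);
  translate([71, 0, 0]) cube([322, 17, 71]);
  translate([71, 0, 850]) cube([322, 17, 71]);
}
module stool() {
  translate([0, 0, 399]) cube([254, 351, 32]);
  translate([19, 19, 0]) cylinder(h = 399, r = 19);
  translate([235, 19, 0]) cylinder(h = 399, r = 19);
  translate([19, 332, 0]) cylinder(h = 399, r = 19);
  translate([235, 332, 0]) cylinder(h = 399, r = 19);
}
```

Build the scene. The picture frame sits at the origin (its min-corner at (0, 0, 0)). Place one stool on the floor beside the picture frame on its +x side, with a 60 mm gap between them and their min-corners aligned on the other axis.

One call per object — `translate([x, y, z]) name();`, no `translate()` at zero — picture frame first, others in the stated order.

picture_frame();
translate([524, 0, 0]) stool();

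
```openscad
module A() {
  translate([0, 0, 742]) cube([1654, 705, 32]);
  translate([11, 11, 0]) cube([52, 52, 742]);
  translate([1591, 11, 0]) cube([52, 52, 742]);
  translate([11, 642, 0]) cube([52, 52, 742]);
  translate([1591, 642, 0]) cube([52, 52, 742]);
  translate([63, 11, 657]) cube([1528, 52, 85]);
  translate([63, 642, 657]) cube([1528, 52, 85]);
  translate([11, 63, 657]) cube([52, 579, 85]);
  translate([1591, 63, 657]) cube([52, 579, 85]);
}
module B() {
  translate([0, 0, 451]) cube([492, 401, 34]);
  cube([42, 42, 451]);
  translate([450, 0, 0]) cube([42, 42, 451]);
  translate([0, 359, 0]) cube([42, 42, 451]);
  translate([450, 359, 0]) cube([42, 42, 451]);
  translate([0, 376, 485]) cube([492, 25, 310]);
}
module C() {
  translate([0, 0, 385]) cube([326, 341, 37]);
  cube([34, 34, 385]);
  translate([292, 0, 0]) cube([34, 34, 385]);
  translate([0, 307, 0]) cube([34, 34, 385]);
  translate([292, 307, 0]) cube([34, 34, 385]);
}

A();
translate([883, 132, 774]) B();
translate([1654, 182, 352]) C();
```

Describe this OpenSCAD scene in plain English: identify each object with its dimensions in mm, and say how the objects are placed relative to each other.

A is a rectangular dining table. The top is 1654×705×32 mm with its upper surface at z = 774 mm. It stands on four 52×52 mm square legs, each inset 11 mm from the nearest pair of top edges, running from the floor to the underside of the top. Four apron rails, 52 mm thick and 85 mm tall, run between adjacent legs with their top edges flush with the underside of the top and their outer faces flush with the legs' outer faces.

B is a chair: 492×401 mm seat, 34 mm thick, top at z = 485 mm, on four 42 mm square corner legs flush with the seat edges. A 25 mm thick backrest slab spans the full seat width, extending 310 mm above the seat top, its back face flush with the seat's +y edge.

C is a four-legged stool. The seat is a 326×341×37 mm slab whose top surface is at z = 422 mm; four square legs, each 34×34 mm in cross-section, run from the floor (z = 0) to the underside of the seat, each flush with a corner of the seat.

The chair is on top of the table. The stool is beside the table with their tops flush at z = 774.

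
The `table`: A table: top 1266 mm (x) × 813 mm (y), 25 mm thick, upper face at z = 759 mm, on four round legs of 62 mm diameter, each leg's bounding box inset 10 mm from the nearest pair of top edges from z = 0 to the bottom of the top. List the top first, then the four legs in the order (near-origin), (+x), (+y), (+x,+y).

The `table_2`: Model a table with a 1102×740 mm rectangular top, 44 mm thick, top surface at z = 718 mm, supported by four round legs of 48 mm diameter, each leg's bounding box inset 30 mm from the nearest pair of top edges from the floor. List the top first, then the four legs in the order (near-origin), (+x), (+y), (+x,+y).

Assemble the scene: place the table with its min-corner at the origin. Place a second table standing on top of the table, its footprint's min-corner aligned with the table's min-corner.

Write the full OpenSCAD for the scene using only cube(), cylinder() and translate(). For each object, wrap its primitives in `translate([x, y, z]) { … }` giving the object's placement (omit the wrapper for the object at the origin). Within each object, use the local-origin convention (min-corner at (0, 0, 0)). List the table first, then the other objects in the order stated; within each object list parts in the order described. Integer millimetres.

translate([0, 0, 734]) cube([1266, 813, 25]);
translate([41, 41, 0]) cylinder(h = 734, r = 31);
translate([1225, 41, 0]) cylinder(h = 734, r = 31);
translate([41, 772, 0]) cylinder(h = 734, r = 31);
translate([1225, 772, 0]) cylinder(h = 734, r = 31);
translate([0, 0, 759]) {
  translate([0, 0, 674]) cube([1102, 740, 44]);
  translate([54, 54, 0]) cylinder(h = 674, r = 24);
  translate([1048, 54, 0]) cylinder(h = 674, r = 24);
  translate([54, 686, 0]) cylinder(h = 674, r = 24);
  translate([1048, 686, 0]) cylinder(h = 674, r = 24);
}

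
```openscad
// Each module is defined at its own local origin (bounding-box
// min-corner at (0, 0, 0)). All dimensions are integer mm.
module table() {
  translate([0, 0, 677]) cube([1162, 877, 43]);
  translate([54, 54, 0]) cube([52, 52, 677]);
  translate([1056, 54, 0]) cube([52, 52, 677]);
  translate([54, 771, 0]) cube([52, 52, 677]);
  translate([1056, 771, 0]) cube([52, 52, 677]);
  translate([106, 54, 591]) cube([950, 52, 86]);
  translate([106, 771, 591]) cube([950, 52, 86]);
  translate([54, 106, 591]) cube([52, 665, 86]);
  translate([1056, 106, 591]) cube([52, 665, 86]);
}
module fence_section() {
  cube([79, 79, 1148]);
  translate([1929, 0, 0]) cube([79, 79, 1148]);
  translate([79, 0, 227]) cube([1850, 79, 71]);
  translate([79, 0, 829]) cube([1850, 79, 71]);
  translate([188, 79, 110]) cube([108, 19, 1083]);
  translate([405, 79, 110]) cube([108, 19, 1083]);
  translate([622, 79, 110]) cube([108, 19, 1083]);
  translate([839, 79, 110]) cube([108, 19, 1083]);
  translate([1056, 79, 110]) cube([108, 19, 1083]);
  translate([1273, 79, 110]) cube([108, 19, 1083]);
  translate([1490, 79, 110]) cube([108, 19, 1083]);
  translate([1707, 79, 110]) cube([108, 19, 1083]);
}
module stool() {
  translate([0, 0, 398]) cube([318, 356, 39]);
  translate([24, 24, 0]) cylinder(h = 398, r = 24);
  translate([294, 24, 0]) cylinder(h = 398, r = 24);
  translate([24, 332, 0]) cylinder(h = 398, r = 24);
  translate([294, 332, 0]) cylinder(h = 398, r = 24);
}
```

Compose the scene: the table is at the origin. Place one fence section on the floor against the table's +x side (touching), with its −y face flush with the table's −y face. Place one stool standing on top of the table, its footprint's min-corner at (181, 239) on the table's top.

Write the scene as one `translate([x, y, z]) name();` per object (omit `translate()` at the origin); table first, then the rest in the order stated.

table();
translate([1162, 0, 0]) fence_section();
translate([181, 239, 720]) stool();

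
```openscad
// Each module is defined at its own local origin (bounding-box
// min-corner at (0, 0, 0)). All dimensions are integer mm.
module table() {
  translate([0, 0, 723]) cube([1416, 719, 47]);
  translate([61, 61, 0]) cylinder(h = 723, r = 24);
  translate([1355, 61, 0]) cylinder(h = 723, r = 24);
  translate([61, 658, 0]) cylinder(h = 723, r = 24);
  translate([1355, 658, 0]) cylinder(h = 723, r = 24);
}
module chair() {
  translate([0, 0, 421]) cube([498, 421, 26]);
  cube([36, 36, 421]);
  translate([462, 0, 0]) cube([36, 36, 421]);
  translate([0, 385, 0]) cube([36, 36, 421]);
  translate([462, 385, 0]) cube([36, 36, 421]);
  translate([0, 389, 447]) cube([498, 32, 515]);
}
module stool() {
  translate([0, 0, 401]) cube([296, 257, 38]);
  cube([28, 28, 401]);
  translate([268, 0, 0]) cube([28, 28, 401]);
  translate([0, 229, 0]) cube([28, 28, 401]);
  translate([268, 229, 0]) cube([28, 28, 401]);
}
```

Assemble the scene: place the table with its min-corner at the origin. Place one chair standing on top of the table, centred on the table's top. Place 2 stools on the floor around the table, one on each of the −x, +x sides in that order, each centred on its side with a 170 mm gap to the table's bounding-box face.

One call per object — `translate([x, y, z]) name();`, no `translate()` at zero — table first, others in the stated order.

table();
translate([459, 149, 770]) chair();
translate([-466, 231, 0]) stool();
translate([1586, 231, 0]) stool();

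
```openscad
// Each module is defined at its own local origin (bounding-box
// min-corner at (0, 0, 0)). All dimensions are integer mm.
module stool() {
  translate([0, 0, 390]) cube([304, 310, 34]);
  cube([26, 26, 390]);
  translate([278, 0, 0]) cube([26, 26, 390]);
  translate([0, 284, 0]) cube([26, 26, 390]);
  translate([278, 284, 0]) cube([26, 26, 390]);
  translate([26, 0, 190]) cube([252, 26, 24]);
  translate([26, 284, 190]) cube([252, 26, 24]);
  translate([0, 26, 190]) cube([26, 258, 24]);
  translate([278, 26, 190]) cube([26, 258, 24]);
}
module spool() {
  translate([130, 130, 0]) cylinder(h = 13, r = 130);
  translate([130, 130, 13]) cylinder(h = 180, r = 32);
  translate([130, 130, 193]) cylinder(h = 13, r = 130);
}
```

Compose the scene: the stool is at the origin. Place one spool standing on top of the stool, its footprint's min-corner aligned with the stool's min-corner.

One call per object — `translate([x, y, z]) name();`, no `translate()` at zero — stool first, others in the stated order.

stool();
translate([0, 0, 424]) spool();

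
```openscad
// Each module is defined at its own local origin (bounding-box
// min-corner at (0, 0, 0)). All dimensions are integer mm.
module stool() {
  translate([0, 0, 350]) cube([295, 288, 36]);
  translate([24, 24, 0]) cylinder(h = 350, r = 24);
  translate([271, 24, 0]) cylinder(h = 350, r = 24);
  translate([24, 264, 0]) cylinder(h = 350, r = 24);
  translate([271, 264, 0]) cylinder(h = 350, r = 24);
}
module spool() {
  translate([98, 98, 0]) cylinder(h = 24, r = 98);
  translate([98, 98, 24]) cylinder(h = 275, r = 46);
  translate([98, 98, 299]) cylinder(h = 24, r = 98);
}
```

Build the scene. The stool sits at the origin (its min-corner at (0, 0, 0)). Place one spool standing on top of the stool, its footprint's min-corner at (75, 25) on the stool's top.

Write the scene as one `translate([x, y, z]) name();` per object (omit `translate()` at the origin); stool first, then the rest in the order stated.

stool();
translate([75, 25, 386]) spool();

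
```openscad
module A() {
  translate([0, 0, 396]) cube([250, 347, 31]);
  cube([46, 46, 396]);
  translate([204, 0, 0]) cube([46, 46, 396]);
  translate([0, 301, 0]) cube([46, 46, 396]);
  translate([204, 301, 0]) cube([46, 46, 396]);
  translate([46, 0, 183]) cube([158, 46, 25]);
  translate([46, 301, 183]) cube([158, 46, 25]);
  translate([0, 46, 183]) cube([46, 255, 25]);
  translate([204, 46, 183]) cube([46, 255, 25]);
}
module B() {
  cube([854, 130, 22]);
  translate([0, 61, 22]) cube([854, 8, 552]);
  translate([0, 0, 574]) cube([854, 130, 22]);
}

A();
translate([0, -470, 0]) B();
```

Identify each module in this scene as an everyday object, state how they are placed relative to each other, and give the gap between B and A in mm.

The I-beam's nearest face is 340 mm from the stool's −y face.

A is a stool. B is an I-beam. The I-beam is on the floor beside the stool on its −y side. The gap between the I-beam and the stool is 340 mm.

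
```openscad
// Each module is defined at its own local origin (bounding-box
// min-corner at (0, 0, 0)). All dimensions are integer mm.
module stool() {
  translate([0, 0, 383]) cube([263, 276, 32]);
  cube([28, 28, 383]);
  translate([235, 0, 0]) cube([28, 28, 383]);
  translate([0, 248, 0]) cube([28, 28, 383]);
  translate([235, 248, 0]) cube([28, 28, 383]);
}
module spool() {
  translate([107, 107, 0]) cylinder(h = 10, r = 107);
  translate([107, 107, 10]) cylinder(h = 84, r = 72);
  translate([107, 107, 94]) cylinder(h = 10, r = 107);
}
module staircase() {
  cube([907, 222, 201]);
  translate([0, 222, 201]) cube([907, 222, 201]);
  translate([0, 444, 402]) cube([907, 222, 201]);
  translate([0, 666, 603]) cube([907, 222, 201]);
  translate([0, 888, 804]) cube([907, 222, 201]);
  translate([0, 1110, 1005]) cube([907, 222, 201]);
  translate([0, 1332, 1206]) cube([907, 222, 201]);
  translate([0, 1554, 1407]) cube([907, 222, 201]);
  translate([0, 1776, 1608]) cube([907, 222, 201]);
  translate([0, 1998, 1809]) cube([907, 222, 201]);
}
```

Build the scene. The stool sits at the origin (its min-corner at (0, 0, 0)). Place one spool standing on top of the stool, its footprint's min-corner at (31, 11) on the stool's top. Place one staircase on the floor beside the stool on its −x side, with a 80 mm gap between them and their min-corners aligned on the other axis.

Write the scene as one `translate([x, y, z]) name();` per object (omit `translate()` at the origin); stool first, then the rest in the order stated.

stool();
translate([31, 11, 415]) spool();
translate([-987, 0, 0]) staircase();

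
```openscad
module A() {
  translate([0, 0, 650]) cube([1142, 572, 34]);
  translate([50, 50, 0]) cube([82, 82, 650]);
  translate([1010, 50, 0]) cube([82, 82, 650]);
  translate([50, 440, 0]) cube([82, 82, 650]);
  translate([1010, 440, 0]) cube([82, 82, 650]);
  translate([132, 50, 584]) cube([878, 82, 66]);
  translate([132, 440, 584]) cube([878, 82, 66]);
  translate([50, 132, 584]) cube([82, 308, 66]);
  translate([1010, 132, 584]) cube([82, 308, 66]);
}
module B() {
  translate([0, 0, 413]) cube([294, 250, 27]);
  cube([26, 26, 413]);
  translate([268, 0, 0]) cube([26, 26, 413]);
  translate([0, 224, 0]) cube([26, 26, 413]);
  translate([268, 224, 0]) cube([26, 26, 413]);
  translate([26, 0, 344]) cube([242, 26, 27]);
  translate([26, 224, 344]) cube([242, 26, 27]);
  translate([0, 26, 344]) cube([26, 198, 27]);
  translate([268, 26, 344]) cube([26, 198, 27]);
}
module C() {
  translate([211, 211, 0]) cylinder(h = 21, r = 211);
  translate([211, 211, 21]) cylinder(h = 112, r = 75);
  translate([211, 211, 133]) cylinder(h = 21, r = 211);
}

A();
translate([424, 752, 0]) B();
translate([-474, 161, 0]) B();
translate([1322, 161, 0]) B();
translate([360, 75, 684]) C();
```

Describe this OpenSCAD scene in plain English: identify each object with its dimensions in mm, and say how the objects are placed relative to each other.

A is a table: top 1142 mm (x) × 572 mm (y), 34 mm thick, upper face at z = 684 mm, on four 82×82 mm square legs, each inset 50 mm from the nearest pair of top edges, running from z = 0 to the bottom of the top. Four apron rails, 82 mm thick and 66 mm tall, run between adjacent legs with their top edges flush with the underside of the top and their outer faces flush with the legs' outer faces.

B is a simple wooden stool: a rectangular seat 294 mm (x) by 250 mm (y), 27 mm thick, top face at z = 440 mm, on four square legs, each 26×26 mm in cross-section. The legs rest on z = 0, each flush with a corner of the seat. Four stretchers, 26 mm wide and 27 mm tall, connect adjacent legs with their undersides at z = 344 mm, each running between the inner faces of the legs it joins and aligned with the legs' outer faces on the other axis.

C is a spool: two coaxial disc flanges of radius 211 mm and thickness 21 mm, joined by a core cylinder of radius 75 mm and height 112 mm. The lower flange rests on z = 0 and the three cylinders share a vertical axis.

Three stools sit around the table at the +y, −x, +x sides. The spool is on top of the table, centred.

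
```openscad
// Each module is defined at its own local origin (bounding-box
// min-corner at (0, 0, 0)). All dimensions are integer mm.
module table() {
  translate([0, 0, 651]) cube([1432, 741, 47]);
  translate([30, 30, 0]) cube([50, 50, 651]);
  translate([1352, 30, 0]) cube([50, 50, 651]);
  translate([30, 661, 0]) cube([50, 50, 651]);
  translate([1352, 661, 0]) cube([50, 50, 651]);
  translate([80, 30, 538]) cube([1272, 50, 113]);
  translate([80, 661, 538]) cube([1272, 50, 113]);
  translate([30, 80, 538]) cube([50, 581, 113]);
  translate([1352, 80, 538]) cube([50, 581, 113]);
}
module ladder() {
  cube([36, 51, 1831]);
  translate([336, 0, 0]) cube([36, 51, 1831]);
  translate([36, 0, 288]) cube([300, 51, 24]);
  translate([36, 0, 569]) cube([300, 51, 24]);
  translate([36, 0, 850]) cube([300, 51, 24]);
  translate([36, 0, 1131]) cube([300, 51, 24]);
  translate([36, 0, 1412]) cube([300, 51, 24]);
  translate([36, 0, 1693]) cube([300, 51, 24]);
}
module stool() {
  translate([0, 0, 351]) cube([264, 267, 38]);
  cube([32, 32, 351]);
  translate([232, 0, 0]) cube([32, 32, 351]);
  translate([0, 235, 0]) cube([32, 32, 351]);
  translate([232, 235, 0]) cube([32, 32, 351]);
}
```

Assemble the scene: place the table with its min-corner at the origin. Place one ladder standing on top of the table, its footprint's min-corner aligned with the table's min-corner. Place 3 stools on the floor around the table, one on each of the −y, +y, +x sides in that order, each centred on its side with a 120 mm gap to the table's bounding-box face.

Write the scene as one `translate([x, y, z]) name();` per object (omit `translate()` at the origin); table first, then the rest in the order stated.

table();
translate([0, 0, 698]) ladder();
translate([584, -387, 0]) stool();
translate([584, 861, 0]) stool();
translate([1552, 237, 0]) stool();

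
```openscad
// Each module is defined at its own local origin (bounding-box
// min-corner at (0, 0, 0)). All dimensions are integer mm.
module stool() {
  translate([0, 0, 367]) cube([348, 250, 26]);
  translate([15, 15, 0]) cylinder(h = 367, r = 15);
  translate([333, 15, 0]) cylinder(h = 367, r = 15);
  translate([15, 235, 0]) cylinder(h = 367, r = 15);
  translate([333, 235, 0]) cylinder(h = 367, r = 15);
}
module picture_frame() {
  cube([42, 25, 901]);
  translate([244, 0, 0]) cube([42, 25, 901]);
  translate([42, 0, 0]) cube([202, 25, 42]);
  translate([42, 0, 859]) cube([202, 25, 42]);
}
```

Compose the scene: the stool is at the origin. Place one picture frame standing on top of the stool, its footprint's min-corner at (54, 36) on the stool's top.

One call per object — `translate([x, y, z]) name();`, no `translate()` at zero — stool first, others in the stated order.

stool();
translate([54, 36, 393]) picture_frame();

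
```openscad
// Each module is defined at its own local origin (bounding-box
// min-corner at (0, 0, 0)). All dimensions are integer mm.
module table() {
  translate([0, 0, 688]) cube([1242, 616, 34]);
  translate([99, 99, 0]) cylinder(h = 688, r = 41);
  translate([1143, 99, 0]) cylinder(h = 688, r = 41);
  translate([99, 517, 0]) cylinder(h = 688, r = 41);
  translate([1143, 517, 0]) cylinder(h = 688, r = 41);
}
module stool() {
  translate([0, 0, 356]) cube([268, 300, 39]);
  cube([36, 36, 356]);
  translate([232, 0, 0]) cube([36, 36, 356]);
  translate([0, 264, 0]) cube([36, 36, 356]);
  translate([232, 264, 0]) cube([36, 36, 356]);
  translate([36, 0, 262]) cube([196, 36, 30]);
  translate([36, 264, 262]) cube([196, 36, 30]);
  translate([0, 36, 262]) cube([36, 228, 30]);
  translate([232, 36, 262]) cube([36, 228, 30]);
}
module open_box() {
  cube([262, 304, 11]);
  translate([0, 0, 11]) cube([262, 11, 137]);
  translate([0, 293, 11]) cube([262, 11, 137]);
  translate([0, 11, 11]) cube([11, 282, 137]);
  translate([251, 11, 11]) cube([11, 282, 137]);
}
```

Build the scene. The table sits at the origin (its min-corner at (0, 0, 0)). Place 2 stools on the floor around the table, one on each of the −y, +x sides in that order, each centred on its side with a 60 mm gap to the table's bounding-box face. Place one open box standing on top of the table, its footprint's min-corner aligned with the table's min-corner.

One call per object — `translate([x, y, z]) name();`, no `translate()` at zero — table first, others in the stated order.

table();
translate([487, -360, 0]) stool();
translate([1302, 158, 0]) stool();
translate([0, 0, 722]) open_box();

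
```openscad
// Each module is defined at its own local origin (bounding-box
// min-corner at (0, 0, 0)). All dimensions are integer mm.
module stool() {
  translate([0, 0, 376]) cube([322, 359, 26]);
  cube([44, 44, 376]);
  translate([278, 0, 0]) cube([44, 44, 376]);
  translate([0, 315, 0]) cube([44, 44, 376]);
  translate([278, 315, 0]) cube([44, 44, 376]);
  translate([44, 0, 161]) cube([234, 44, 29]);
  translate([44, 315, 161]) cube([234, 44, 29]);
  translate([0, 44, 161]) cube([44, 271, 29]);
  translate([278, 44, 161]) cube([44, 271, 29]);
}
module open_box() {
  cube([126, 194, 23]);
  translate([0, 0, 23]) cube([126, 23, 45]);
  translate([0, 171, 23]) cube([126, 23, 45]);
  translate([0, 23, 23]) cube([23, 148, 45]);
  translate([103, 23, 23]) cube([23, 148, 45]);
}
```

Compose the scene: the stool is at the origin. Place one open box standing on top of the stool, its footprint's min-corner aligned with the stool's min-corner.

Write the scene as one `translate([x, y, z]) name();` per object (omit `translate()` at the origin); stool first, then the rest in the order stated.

stool();
translate([0, 0, 402]) open_box();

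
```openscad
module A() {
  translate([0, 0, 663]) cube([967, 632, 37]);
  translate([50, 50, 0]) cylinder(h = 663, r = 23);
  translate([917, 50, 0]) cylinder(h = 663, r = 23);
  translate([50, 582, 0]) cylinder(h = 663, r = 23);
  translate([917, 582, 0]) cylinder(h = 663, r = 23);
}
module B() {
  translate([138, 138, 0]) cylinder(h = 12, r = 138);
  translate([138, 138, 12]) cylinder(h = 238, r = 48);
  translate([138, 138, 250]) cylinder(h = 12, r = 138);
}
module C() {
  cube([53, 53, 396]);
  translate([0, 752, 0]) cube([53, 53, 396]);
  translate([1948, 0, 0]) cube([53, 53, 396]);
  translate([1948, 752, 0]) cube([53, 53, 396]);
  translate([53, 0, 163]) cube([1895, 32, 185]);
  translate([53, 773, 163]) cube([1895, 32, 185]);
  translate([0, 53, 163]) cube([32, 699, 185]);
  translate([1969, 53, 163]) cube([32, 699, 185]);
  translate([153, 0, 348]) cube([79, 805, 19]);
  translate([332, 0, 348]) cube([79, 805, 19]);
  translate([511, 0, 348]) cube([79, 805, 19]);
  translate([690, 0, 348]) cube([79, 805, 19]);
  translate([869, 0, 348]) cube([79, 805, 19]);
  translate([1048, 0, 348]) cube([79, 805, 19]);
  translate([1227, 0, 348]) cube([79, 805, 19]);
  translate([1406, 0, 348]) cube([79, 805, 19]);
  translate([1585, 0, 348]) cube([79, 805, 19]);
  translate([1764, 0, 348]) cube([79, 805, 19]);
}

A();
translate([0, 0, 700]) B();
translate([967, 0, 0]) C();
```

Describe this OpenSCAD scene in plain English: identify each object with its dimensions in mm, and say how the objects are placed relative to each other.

A is a table: top 967 mm (x) × 632 mm (y), 37 mm thick, upper face at z = 700 mm, on four round legs of 46 mm diameter, each leg's bounding box inset 27 mm from the nearest pair of top edges, running from z = 0 to the bottom of the top.

B is a spool: two coaxial disc flanges of radius 138 mm and thickness 12 mm, joined by a core cylinder of radius 48 mm and height 238 mm. The lower flange rests on z = 0 and the three cylinders share a vertical axis.

C is a bed frame 2001 mm long (x) by 805 mm wide (y). Four 53×53 mm corner posts, 396 mm tall, at the corners of the footprint. Four rails of 32 mm thickness and 185 mm height run between adjacent posts with their undersides at z = 163 mm, their outer faces flush with the outside of the frame (the two x-running rails run between the posts' inner faces; the two y-running rails run between the posts' inner faces). 10 slats, each 79 mm wide (x) and 19 mm thick, lie across the top of the two x-running rails, running the full 805 mm width of the frame in y; the slats are evenly spaced along x between the inner faces of the end posts with equal gaps (rounded down to the nearest mm) at the −x end and between each pair — any rounding remainder accumulates at the +x end.

The spool is on top of the table. The bed frame is against the table's +x side, with their −y faces flush.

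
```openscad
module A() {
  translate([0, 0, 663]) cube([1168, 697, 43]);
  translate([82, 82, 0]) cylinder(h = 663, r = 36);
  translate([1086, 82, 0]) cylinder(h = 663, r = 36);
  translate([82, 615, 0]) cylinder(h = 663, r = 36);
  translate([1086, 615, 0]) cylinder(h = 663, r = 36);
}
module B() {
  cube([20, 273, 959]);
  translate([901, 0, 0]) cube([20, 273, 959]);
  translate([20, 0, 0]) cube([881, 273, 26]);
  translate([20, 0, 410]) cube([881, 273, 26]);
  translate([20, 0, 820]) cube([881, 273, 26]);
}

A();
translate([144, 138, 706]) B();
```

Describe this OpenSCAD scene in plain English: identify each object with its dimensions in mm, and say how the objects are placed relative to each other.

A is a rectangular dining table. The top is 1168×697×43 mm with its upper surface at z = 706 mm. It stands on four round legs of 72 mm diameter, each leg's bounding box inset 46 mm from the nearest pair of top edges, running from the floor to the underside of the top.

B is an open bookshelf. Two side panels, each 20 mm thick, 273 mm deep and 959 mm tall, stand 921 mm apart (outside-to-outside). Between them sit 3 shelves, each 26 mm thick and 273 mm deep, spanning the full gap between the sides. The bottom shelf rests on the floor (its underside at z = 0) and the clear gap between one shelf's top and the next shelf's underside is 384 mm.

The bookshelf is on top of the table.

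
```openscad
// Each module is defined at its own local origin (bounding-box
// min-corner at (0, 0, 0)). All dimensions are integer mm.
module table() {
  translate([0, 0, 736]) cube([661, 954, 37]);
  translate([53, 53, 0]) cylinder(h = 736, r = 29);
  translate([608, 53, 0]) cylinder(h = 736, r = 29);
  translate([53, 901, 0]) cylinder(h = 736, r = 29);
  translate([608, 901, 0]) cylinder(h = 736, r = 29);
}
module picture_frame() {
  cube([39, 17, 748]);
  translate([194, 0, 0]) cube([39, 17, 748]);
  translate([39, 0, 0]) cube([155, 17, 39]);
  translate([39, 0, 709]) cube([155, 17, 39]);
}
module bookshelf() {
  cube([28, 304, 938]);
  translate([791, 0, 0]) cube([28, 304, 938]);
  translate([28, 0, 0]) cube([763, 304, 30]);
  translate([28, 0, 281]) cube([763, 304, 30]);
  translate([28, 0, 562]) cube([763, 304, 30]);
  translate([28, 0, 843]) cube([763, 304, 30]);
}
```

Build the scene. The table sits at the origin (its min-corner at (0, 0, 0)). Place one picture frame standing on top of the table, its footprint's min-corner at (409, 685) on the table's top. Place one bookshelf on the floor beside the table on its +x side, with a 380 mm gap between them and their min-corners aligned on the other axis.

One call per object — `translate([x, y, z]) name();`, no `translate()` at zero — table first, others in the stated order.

table();
translate([409, 685, 773]) picture_frame();
translate([1041, 0, 0]) bookshelf();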